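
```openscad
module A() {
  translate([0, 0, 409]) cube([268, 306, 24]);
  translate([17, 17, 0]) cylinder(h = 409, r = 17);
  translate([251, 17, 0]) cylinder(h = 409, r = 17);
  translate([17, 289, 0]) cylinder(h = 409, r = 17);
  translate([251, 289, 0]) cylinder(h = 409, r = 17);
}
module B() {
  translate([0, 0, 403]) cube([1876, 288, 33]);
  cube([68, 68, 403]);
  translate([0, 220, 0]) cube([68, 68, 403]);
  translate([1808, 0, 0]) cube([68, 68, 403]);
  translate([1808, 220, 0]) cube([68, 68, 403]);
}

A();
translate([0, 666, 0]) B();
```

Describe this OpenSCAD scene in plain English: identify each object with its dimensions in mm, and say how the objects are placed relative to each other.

A is a simple wooden stool: a rectangular seat 268 mm (x) by 306 mm (y), 24 mm thick, top face at z = 433 mm, on four round legs, each 34 mm in diameter. The legs rest on z = 0, each leg's axis is inset half a diameter from the nearest pair of seat edges (so the leg's bounding box is flush with the corner).

B is a bench: a 1876×288 mm seat slab, 33 mm thick, top at z = 436 mm, on four 68×68 mm square legs flush with the seat corners and standing on z = 0.

The bench is on the floor beside the stool on its +y side.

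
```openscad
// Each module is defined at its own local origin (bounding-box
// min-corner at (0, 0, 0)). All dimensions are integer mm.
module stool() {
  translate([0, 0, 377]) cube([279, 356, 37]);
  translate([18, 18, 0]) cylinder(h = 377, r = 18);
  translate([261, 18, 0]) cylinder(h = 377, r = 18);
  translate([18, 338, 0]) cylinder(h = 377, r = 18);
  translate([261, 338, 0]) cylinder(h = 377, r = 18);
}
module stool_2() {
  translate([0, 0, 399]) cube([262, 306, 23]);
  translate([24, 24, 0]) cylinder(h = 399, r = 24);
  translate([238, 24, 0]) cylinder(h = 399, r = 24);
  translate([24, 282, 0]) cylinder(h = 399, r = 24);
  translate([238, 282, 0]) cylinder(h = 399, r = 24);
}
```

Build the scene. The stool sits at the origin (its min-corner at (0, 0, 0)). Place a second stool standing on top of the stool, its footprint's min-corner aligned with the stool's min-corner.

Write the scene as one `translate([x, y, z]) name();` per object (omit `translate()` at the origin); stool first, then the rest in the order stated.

stool();
translate([0, 0, 414]) stool_2();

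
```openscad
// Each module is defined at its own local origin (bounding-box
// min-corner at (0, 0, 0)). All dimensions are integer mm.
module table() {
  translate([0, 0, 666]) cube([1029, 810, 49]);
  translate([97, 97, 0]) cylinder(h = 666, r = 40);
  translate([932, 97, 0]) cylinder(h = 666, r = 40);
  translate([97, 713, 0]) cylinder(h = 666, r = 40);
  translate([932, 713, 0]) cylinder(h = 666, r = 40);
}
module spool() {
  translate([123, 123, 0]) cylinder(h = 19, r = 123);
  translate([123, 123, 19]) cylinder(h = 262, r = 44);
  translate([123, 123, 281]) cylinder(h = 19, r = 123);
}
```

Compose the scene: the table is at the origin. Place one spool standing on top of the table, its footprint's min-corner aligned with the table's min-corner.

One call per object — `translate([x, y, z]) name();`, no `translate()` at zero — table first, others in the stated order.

table();
translate([0, 0, 715]) spool();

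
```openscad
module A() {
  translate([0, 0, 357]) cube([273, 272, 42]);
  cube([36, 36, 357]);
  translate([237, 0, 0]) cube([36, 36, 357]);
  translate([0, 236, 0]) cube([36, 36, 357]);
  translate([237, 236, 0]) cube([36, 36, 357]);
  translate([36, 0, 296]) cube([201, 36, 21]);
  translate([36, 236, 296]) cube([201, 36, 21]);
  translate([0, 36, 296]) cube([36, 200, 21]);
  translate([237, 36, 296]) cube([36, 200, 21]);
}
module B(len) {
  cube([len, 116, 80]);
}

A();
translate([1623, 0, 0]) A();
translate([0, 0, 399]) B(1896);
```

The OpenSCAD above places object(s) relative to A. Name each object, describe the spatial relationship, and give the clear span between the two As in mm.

A is a stool. B is a beam. A beam spans the tops of two stools. The clear span between the two stools is 1350 mm.

Second stool starts at x = 1623; first ends at x = 273; clear span = 1623 − 273 = 1350 mm.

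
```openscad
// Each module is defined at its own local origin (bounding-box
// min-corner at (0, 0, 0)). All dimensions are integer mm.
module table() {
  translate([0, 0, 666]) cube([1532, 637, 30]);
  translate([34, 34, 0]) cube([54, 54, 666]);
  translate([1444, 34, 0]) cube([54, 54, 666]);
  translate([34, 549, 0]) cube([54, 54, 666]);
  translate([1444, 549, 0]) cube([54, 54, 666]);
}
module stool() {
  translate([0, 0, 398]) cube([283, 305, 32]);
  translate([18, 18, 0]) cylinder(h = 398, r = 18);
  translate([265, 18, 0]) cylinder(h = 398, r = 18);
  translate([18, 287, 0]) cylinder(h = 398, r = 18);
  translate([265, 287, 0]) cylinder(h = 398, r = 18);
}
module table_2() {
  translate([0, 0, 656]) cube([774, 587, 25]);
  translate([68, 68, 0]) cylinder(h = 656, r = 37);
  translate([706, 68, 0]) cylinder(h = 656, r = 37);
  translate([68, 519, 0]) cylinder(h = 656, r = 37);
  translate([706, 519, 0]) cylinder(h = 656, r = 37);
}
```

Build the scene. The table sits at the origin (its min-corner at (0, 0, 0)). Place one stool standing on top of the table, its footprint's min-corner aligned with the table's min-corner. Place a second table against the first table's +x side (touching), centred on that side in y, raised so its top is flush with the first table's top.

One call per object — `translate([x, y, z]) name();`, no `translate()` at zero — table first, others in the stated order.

table();
translate([0, 0, 696]) stool();
translate([1532, 25, 15]) table_2();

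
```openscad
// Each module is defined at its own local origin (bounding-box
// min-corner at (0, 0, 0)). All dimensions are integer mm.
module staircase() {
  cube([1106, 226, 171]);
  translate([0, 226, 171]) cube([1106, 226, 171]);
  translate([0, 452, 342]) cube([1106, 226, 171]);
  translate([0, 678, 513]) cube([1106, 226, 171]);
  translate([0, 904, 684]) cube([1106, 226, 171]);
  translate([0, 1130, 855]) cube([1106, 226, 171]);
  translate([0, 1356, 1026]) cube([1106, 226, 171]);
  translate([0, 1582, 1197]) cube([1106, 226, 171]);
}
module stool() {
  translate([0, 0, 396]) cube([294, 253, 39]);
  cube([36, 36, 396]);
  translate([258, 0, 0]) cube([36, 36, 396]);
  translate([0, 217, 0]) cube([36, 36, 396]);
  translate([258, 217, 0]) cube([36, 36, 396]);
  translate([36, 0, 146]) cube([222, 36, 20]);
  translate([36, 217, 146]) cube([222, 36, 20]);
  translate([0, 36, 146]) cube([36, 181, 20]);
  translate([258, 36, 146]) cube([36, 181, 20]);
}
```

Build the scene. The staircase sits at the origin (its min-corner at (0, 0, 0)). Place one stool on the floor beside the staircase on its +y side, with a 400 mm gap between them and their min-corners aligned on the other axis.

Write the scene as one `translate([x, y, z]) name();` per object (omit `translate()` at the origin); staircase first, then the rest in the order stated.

staircase();
translate([0, 2208, 0]) stool();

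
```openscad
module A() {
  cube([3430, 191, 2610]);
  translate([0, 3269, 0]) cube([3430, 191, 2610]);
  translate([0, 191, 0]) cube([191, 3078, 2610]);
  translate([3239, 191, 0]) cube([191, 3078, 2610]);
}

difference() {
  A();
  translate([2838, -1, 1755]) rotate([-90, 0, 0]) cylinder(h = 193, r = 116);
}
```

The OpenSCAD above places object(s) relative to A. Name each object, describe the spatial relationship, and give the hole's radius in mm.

The subtracted cylinder has r = 116 mm.

A is a house frame. The house frame has a circular hole through its front wall. The hole's radius is 116 mm.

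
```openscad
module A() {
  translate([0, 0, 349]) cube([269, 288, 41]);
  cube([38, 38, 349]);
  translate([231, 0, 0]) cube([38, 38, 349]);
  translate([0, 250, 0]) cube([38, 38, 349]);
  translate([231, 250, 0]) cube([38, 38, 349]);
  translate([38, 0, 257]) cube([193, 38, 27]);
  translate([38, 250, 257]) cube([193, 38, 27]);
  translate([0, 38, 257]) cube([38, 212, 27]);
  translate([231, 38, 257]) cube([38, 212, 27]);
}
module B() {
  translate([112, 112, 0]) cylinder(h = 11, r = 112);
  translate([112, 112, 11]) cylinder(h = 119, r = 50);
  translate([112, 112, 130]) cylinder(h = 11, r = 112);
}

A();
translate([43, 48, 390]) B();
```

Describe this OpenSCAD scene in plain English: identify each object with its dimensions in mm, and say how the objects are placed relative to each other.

A is a four-legged stool. The seat is a 269×288×41 mm slab whose top surface is at z = 390 mm; four square legs, each 38×38 mm in cross-section, run from the floor (z = 0) to the underside of the seat, each flush with a corner of the seat. Four stretchers, 38 mm wide and 27 mm tall, connect adjacent legs with their undersides at z = 257 mm, each running between the inner faces of the legs it joins and aligned with the legs' outer faces on the other axis.

B is a spool: two coaxial disc flanges of radius 112 mm and thickness 11 mm, joined by a core cylinder of radius 50 mm and height 119 mm. The lower flange rests on z = 0 and the three cylinders share a vertical axis.

The spool is on top of the stool.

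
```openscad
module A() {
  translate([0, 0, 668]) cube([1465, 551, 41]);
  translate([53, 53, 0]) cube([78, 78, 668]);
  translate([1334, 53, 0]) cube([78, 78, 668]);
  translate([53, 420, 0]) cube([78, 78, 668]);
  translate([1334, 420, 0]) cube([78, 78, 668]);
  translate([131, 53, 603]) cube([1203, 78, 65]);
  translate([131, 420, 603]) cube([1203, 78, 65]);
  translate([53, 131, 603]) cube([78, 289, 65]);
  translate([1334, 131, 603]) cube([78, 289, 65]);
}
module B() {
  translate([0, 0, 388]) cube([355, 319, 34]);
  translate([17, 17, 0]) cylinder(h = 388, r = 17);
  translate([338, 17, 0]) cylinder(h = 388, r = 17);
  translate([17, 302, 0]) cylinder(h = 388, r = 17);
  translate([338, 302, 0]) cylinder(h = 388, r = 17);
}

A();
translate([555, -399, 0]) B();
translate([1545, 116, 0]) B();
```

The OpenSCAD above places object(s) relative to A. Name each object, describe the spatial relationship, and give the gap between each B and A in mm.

A is a table. B is a stool. Two stools sit around the table at the −y, +x sides. The gap between each stool and the table is 80 mm.

Each stool's nearest face is 80 mm from the table's bounding box.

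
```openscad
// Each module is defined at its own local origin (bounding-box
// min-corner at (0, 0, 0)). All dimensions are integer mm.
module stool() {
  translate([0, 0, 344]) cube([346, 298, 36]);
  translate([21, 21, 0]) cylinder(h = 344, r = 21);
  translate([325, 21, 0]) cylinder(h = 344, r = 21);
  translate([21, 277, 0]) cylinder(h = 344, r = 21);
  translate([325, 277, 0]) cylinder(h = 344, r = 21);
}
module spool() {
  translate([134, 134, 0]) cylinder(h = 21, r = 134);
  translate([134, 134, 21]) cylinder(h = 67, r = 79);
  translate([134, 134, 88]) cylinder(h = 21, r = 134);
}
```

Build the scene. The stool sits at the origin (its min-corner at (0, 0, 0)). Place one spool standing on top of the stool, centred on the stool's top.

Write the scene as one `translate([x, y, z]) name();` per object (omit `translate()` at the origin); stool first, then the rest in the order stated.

stool();
translate([39, 15, 380]) spool();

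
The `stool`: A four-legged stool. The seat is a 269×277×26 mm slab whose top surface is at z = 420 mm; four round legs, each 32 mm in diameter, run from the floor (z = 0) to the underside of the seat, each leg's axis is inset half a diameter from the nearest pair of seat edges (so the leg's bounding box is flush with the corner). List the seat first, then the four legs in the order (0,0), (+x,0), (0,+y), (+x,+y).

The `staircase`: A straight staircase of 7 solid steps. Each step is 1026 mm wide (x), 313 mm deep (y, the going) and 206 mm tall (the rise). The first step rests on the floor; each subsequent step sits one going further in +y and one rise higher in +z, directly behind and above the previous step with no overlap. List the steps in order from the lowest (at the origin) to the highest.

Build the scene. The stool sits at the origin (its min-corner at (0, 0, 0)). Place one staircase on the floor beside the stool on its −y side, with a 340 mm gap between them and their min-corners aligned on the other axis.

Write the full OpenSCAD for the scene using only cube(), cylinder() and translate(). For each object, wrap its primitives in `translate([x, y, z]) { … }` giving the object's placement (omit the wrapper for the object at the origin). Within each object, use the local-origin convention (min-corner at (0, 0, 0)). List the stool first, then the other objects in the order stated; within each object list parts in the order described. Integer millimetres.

translate([0, 0, 394]) cube([269, 277, 26]);
translate([16, 16, 0]) cylinder(h = 394, r = 16);
translate([253, 16, 0]) cylinder(h = 394, r = 16);
translate([16, 261, 0]) cylinder(h = 394, r = 16);
translate([253, 261, 0]) cylinder(h = 394, r = 16);
translate([0, -2531, 0]) {
  cube([1026, 313, 206]);
  translate([0, 313, 206]) cube([1026, 313, 206]);
  translate([0, 626, 412]) cube([1026, 313, 206]);
  translate([0, 939, 618]) cube([1026, 313, 206]);
  translate([0, 1252, 824]) cube([1026, 313, 206]);
  translate([0, 1565, 1030]) cube([1026, 313, 206]);
  translate([0, 1878, 1236]) cube([1026, 313, 206]);
}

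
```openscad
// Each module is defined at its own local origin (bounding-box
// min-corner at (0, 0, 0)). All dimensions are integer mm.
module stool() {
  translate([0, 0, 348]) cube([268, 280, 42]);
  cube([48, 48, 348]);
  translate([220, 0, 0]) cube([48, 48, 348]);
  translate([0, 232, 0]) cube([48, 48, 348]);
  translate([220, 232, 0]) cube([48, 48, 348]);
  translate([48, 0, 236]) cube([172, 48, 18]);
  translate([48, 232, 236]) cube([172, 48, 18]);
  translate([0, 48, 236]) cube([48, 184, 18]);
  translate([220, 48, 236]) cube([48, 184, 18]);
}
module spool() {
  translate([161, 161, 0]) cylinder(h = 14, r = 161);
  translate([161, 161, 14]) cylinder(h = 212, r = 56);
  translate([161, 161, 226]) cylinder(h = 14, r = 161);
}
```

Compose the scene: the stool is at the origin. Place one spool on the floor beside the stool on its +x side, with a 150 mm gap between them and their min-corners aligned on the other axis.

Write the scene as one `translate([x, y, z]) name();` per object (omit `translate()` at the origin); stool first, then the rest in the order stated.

stool();
translate([418, 0, 0]) spool();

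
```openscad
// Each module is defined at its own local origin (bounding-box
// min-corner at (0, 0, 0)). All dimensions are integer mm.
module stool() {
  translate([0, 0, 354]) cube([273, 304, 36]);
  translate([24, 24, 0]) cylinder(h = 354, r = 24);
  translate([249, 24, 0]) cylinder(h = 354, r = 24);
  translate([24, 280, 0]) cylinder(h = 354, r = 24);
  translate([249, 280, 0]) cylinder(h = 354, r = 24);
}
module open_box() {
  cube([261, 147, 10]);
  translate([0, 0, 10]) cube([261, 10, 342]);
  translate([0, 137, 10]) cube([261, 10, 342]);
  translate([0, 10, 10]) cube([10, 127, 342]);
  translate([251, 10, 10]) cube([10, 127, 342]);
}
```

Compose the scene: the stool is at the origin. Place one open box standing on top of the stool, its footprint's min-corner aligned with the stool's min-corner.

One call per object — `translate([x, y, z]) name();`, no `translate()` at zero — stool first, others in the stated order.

stool();
translate([0, 0, 390]) open_box();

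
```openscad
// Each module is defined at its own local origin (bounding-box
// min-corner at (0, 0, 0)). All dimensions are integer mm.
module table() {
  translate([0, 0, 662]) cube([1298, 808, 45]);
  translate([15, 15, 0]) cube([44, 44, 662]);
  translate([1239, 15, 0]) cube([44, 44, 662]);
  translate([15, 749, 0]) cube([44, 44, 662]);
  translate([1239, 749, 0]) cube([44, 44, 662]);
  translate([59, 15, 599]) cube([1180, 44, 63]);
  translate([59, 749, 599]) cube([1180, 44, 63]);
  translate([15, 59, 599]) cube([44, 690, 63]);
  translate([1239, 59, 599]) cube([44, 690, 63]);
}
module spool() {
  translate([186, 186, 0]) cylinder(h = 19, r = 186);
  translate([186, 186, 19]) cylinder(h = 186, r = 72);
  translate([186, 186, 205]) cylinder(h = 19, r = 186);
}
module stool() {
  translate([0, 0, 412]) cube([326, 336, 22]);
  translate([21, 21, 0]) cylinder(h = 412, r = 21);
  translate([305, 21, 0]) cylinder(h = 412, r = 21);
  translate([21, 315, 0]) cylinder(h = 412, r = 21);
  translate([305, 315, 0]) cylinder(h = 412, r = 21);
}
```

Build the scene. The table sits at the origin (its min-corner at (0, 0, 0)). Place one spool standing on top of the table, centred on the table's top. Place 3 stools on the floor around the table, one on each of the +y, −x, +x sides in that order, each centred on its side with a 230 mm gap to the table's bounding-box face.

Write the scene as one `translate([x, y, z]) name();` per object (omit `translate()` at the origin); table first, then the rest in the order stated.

table();
translate([463, 218, 707]) spool();
translate([486, 1038, 0]) stool();
translate([-556, 236, 0]) stool();
translate([1528, 236, 0]) stool();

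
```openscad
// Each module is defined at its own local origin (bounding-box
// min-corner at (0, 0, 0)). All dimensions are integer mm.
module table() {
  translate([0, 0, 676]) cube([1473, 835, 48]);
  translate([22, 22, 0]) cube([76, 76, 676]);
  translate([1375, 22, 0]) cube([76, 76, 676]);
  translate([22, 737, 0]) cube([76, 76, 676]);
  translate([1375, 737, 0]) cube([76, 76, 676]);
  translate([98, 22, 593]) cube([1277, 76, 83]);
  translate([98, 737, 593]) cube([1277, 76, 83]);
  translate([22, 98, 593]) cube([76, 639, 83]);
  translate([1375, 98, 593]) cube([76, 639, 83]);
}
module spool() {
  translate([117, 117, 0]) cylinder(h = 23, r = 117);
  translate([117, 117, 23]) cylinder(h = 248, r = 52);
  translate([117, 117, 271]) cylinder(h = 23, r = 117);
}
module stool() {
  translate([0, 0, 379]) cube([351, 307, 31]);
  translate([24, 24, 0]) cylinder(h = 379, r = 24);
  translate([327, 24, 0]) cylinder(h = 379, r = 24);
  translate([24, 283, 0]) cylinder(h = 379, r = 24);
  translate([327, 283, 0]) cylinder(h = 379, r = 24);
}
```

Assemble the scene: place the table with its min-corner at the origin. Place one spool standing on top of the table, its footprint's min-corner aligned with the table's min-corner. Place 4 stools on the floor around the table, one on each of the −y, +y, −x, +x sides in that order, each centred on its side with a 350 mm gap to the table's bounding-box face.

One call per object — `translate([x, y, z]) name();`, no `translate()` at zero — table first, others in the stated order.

table();
translate([0, 0, 724]) spool();
translate([561, -657, 0]) stool();
translate([561, 1185, 0]) stool();
translate([-701, 264, 0]) stool();
translate([1823, 264, 0]) stool();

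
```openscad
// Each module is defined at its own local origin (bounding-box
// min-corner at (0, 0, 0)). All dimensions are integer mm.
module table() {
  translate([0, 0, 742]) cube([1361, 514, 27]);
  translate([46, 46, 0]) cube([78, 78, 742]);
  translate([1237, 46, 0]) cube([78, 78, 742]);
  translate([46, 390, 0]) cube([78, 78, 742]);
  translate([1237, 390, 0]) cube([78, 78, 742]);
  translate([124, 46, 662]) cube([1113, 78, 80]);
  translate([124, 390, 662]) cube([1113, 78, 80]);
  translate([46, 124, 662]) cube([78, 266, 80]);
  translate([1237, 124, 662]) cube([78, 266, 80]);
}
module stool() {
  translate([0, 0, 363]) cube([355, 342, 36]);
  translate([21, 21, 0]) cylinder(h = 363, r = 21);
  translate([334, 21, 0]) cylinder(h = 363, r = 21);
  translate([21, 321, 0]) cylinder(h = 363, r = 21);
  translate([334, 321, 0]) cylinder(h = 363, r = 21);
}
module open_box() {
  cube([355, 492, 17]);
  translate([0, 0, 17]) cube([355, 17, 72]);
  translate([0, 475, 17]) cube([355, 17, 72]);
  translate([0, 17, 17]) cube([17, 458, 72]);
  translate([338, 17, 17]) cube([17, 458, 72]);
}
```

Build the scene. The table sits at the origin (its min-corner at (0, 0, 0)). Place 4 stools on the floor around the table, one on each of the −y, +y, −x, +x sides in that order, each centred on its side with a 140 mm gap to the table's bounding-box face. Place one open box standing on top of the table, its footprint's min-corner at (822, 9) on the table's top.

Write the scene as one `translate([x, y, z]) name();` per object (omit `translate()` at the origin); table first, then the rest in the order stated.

table();
translate([503, -482, 0]) stool();
translate([503, 654, 0]) stool();
translate([-495, 86, 0]) stool();
translate([1501, 86, 0]) stool();
translate([822, 9, 769]) open_box();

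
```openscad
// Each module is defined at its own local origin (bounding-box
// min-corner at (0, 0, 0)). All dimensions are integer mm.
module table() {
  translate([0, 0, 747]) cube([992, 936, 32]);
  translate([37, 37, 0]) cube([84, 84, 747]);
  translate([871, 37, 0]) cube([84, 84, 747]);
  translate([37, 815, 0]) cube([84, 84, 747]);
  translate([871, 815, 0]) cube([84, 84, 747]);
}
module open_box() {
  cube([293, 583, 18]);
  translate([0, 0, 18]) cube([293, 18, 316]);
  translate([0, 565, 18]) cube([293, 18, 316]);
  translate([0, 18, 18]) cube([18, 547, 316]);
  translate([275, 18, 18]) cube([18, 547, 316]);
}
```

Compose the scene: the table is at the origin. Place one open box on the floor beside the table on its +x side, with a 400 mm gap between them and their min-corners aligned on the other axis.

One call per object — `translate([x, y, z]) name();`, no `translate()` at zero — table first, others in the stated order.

table();
translate([1392, 0, 0]) open_box();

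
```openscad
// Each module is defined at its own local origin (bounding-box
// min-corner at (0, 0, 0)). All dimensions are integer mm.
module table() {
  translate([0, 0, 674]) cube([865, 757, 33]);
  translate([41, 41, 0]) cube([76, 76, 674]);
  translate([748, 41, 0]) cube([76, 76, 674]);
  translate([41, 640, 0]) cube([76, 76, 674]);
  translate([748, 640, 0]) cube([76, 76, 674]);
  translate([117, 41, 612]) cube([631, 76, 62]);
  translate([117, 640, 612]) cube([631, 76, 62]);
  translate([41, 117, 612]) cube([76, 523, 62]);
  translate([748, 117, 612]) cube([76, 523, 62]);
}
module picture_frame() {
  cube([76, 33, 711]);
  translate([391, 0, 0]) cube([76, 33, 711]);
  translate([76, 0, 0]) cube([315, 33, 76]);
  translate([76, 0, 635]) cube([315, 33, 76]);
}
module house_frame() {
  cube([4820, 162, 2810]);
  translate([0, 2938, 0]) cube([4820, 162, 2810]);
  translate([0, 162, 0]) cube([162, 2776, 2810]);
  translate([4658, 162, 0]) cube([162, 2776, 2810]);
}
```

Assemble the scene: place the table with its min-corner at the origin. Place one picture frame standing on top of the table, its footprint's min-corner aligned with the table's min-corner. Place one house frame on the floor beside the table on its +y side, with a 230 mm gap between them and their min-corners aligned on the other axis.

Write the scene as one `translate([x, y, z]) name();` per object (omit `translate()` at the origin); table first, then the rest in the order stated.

table();
translate([0, 0, 707]) picture_frame();
translate([0, 987, 0]) house_frame();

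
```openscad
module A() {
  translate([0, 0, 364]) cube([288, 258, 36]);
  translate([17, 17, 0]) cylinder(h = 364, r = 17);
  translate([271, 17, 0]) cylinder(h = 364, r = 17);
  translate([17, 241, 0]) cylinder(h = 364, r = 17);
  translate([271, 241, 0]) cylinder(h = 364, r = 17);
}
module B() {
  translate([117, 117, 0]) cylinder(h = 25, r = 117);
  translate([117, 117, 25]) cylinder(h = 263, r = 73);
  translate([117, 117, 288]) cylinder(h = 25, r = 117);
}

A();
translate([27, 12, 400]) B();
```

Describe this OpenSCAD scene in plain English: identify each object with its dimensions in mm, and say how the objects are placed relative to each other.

A is a four-legged stool. The seat is a 288×258×36 mm slab whose top surface is at z = 400 mm; four round legs, each 34 mm in diameter, run from the floor (z = 0) to the underside of the seat, each leg's axis is inset half a diameter from the nearest pair of seat edges (so the leg's bounding box is flush with the corner).

B is a spool: two coaxial disc flanges of radius 117 mm and thickness 25 mm, joined by a core cylinder of radius 73 mm and height 263 mm. The lower flange rests on z = 0 and the three cylinders share a vertical axis.

The spool is on top of the stool, centred.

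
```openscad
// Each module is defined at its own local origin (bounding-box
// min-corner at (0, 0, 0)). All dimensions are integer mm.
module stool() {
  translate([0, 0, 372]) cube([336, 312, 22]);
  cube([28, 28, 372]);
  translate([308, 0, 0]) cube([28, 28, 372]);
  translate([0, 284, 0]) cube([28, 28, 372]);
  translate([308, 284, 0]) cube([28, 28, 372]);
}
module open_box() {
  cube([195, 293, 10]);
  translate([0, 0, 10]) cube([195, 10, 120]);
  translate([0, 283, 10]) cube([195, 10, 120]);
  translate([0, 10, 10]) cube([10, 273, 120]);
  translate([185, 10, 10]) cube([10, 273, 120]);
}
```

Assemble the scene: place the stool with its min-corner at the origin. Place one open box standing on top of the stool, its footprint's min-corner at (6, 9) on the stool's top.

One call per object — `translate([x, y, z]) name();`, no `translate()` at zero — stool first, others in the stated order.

stool();
translate([6, 9, 394]) open_box();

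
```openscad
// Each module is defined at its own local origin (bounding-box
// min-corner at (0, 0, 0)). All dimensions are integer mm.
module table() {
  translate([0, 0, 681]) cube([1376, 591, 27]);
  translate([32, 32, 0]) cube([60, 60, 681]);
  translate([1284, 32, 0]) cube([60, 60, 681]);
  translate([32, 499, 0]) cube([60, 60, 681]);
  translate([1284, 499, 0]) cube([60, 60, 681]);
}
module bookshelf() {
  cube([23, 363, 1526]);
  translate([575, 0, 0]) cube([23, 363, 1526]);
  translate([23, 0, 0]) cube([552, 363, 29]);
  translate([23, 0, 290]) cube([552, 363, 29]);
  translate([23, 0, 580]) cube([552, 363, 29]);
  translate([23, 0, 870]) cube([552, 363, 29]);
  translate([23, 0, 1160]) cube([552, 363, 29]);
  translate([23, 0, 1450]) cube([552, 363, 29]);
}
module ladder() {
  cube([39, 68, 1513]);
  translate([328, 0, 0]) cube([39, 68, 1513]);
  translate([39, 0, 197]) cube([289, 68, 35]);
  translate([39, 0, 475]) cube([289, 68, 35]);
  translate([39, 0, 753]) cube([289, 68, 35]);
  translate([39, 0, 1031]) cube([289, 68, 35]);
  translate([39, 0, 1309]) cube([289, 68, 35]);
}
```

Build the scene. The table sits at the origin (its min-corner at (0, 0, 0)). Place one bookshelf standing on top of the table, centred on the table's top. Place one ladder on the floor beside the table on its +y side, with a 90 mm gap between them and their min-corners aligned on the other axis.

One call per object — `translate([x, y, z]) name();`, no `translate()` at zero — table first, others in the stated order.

table();
translate([389, 114, 708]) bookshelf();
translate([0, 681, 0]) ladder();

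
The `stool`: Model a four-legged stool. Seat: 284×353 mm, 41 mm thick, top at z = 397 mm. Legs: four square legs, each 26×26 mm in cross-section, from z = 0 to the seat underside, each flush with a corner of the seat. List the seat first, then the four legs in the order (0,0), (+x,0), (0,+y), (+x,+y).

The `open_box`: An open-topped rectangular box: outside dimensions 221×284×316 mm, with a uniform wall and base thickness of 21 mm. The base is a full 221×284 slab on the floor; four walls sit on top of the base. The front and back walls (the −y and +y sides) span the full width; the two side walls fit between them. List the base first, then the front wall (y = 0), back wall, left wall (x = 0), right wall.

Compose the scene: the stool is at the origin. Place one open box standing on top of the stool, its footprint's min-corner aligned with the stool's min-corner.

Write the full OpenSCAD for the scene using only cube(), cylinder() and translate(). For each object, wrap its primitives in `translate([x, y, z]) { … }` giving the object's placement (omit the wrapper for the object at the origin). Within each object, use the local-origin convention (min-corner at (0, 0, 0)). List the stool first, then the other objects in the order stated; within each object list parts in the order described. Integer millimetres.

translate([0, 0, 356]) cube([284, 353, 41]);
cube([26, 26, 356]);
translate([258, 0, 0]) cube([26, 26, 356]);
translate([0, 327, 0]) cube([26, 26, 356]);
translate([258, 327, 0]) cube([26, 26, 356]);
translate([0, 0, 397]) {
  cube([221, 284, 21]);
  translate([0, 0, 21]) cube([221, 21, 295]);
  translate([0, 263, 21]) cube([221, 21, 295]);
  translate([0, 21, 21]) cube([21, 242, 295]);
  translate([200, 21, 21]) cube([21, 242, 295]);
}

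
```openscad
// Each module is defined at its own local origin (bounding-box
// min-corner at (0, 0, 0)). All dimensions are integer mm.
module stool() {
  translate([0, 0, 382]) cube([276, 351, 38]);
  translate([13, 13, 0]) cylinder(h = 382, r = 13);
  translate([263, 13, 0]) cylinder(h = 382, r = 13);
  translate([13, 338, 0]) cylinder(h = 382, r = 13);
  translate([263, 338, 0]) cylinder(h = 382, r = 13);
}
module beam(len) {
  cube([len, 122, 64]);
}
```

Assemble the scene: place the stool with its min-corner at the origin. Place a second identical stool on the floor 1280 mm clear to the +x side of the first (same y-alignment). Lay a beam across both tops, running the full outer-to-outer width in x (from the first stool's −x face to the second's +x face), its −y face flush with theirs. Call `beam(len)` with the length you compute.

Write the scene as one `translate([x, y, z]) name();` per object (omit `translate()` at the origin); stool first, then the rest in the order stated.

stool();
translate([1556, 0, 0]) stool();
translate([0, 0, 420]) beam(1832);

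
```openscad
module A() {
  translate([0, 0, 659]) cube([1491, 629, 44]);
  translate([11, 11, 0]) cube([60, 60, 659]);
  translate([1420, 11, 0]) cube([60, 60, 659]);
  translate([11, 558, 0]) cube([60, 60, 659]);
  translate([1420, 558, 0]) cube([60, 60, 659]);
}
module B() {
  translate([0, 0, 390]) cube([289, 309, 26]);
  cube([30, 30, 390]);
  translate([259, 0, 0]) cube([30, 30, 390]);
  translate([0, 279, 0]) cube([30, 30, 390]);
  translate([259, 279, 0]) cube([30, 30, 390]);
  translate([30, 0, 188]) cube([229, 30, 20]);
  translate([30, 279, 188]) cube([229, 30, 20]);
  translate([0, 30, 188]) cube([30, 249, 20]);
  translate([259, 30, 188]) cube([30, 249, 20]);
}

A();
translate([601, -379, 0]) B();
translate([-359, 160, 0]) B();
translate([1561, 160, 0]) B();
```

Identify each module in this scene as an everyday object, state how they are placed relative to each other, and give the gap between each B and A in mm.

A is a table. B is a stool. Three stools sit around the table at the −y, −x, +x sides. The gap between each stool and the table is 70 mm.

Each stool's nearest face is 70 mm from the table's bounding box.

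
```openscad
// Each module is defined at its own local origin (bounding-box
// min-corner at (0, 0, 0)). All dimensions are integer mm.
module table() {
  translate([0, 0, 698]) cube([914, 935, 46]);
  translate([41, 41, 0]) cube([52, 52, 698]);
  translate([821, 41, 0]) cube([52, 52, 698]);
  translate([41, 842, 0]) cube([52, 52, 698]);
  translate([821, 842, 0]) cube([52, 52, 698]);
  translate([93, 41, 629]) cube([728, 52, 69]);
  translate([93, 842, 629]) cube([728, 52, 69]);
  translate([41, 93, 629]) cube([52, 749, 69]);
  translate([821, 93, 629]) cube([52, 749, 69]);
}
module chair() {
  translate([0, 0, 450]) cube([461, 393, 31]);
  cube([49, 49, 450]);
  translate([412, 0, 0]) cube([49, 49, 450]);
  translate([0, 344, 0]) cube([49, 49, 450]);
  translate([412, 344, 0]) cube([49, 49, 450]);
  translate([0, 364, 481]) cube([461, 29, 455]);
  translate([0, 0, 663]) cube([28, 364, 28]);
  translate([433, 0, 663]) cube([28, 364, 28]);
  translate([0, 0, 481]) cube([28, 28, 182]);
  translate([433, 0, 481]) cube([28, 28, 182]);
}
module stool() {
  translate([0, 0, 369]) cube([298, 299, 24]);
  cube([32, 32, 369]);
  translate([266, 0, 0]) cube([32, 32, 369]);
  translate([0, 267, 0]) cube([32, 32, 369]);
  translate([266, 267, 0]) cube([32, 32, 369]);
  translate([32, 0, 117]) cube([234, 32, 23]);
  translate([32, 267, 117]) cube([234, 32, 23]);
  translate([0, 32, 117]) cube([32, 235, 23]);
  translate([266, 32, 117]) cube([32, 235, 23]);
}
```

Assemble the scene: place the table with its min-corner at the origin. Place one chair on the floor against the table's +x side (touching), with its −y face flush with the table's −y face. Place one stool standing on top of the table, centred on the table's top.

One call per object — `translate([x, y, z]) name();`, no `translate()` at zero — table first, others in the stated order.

table();
translate([914, 0, 0]) chair();
translate([308, 318, 744]) stool();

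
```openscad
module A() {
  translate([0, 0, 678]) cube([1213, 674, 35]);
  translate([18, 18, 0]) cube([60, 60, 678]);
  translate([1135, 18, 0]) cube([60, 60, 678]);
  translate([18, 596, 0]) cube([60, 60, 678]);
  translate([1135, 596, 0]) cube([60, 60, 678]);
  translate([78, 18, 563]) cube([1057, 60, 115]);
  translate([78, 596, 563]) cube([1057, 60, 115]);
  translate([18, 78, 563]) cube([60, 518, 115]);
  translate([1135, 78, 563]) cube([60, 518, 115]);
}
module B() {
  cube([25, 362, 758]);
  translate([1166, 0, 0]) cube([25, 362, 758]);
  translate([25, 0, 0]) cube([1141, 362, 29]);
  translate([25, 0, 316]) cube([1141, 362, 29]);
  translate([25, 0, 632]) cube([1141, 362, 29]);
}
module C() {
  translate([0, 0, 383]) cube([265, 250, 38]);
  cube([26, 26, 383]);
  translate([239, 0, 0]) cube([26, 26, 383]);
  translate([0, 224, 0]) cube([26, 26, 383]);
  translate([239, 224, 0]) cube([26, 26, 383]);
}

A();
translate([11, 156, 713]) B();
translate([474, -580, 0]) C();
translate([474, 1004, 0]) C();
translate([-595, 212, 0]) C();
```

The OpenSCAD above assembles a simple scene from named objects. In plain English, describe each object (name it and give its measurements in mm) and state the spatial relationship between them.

A is a rectangular dining table. The top is 1213×674×35 mm with its upper surface at z = 713 mm. It stands on four 60×60 mm square legs, each inset 18 mm from the nearest pair of top edges, running from the floor to the underside of the top. Four apron rails, 60 mm thick and 115 mm tall, run between adjacent legs with their top edges flush with the underside of the top and their outer faces flush with the legs' outer faces.

B is a bookshelf 1191 mm wide overall, 362 mm deep and 758 mm tall. The two sides are 25 mm thick vertical panels. 3 horizontal shelves of 29 mm thickness span between the inner faces of the sides; the lowest shelf sits on the floor and shelves are stacked with a clear vertical gap of 287 mm between each pair.

C is a simple wooden stool: a rectangular seat 265 mm (x) by 250 mm (y), 38 mm thick, top face at z = 421 mm, on four square legs, each 26×26 mm in cross-section. The legs rest on z = 0, each flush with a corner of the seat.

The bookshelf is on top of the table, centred. Three stools sit around the table at the −y, +y, −x sides.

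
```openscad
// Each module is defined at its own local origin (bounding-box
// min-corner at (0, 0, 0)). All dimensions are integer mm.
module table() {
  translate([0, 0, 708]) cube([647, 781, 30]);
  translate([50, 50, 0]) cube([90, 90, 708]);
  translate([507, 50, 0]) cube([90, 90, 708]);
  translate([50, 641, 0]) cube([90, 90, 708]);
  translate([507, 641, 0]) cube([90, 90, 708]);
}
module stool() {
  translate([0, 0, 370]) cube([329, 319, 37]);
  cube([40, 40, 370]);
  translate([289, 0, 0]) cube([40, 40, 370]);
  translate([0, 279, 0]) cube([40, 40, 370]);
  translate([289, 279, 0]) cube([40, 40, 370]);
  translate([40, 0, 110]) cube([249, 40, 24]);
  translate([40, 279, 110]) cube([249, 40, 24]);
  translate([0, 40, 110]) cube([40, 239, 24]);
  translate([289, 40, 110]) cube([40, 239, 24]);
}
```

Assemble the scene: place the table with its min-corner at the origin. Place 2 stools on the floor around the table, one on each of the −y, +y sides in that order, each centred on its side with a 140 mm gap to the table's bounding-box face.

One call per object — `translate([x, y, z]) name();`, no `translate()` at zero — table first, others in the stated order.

table();
translate([159, -459, 0]) stool();
translate([159, 921, 0]) stool();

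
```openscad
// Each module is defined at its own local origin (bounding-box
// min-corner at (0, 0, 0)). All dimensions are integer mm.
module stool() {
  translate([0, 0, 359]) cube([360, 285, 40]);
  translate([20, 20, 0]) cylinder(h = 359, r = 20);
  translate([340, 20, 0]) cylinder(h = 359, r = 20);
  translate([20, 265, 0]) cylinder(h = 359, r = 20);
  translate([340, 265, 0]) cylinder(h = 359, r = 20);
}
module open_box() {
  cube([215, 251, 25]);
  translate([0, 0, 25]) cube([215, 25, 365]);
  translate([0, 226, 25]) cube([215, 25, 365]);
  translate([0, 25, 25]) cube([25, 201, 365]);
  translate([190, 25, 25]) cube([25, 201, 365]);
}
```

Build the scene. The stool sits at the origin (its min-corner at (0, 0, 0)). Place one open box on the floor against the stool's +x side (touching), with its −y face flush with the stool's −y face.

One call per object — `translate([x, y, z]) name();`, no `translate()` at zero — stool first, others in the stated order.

stool();
translate([360, 0, 0]) open_box();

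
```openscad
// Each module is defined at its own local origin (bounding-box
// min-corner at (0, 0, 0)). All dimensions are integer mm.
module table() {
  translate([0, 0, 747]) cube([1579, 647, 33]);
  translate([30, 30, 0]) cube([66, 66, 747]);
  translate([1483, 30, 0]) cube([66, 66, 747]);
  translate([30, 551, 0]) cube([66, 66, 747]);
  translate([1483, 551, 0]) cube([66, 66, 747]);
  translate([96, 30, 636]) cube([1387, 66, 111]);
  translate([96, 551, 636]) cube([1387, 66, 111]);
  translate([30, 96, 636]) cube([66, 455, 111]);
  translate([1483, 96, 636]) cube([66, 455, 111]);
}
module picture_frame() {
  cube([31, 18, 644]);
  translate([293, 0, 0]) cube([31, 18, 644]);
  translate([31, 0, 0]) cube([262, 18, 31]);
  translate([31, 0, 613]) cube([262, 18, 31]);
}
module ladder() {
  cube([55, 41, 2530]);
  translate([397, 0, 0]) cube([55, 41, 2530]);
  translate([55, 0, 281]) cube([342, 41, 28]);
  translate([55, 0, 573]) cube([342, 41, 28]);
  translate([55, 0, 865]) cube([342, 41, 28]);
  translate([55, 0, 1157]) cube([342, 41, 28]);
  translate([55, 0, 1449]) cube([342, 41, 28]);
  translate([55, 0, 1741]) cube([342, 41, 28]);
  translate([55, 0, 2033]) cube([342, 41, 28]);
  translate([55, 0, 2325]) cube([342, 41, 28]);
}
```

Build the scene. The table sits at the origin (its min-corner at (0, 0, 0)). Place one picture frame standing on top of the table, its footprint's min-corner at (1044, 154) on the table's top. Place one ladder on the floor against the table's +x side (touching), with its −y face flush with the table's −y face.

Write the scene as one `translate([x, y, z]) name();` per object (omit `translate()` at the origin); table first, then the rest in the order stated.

table();
translate([1044, 154, 780]) picture_frame();
translate([1579, 0, 0]) ladder();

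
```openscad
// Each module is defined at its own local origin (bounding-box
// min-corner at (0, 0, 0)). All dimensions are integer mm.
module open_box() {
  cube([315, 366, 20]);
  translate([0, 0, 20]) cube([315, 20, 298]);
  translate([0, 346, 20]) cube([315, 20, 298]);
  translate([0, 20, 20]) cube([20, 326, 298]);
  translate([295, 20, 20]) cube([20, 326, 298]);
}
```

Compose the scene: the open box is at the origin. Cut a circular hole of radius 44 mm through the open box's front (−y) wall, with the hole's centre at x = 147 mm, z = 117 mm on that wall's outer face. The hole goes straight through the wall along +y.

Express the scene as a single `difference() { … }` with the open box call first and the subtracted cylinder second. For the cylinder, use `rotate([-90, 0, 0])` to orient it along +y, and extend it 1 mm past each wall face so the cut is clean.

difference() {
  open_box();
  translate([147, -1, 117]) rotate([-90, 0, 0]) cylinder(h = 22, r = 44);
}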